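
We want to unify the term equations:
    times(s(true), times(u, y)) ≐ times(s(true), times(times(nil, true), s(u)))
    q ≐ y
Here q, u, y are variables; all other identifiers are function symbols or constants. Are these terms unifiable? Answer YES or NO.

YES

Decompose times/2: s(true) ≐ s(true),  times(u, y) ≐ times(times(nil, true), s(u)).
Delete trivial equation s(true) ≐ s(true).
Decompose times/2: u ≐ times(nil, true),  y ≐ s(u).
Bind u := times(nil, true); substituting into the one remaining equation that mentions u gives: y ≐ s(times(nil, true)).
Bind y := s(times(nil, true)); substituting into the remaining equation gives: q ≐ s(times(nil, true)).
Bind q := s(times(nil, true)).
No equations remain and no clash or occurs-check failure arose, so a unifier exists.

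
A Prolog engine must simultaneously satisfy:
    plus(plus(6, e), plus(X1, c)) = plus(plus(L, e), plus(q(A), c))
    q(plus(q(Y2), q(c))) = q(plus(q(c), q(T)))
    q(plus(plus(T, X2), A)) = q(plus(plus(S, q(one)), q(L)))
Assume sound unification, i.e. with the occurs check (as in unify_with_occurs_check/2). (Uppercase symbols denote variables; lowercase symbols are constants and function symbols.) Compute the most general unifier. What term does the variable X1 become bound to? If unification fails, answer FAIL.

q(q(6))

Decompose plus/2: plus(6, e) = plus(L, e),  plus(X1, c) = plus(q(A), c).
Decompose plus/2: 6 = L,  e = e.
Bind L := 6; substituting into the one remaining equation that mentions L gives: q(plus(plus(T, X2), A)) = q(plus(plus(S, q(one)), q(6))).
Delete trivial equation e = e.
Decompose plus/2: X1 = q(A),  c = c.
Bind X1 := q(A); no other remaining equation mentions X1.
Delete trivial equation c = c.
Decompose q/1: plus(q(Y2), q(c)) = plus(q(c), q(T)).
Decompose plus/2: q(Y2) = q(c),  q(c) = q(T).
Decompose q/1: Y2 = c.
Bind Y2 := c; no other remaining equation mentions Y2.
Decompose q/1: c = T.
Bind T := c; substituting into the remaining equation gives: q(plus(plus(c, X2), A)) = q(plus(plus(S, q(one)), q(6))).
Decompose q/1: plus(plus(c, X2), A) = plus(plus(S, q(one)), q(6)).
Decompose plus/2: plus(c, X2) = plus(S, q(one)),  A = q(6).
Decompose plus/2: c = S,  X2 = q(one).
Bind S := c; no other remaining equation mentions S.
Bind X2 := q(one); no other remaining equation mentions X2.
Bind A := q(6). Substituting into the earlier binding gives X1 := q(q(6)).
MGU = { L = 6, X1 = q(q(6)), Y2 = c, T = c, S = c, X2 = q(one), A = q(6) }, so X1 = q(q(6)).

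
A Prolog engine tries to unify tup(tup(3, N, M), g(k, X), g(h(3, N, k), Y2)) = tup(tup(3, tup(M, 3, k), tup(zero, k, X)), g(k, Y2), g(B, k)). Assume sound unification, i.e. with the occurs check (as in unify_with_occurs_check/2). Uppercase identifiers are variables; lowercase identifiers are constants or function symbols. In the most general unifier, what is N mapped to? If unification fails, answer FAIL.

tup(tup(zero, k, k), 3, k)

Decompose tup/3: tup(3, N, M) = tup(3, tup(M, 3, k), tup(zero, k, X)),  g(k, X) = g(k, Y2),  g(h(3, N, k), Y2) = g(B, k).
Decompose tup/3: 3 = 3,  N = tup(M, 3, k),  M = tup(zero, k, X).
Delete trivial equation 3 = 3.
Bind N := tup(M, 3, k); substituting into the one remaining equation that mentions N gives: g(h(3, tup(M, 3, k), k), Y2) = g(B, k).
Bind M := tup(zero, k, X); substituting into the one remaining equation that mentions M gives: g(h(3, tup(tup(zero, k, X), 3, k), k), Y2) = g(B, k). Substituting into the earlier binding gives N := tup(tup(zero, k, X), 3, k).
Decompose g/2: k = k,  X = Y2.
Delete trivial equation k = k.
Bind X := Y2; substituting into the remaining equation gives: g(h(3, tup(tup(zero, k, Y2), 3, k), k), Y2) = g(B, k). Substituting into the earlier bindings gives N := tup(tup(zero, k, Y2), 3, k), M := tup(zero, k, Y2).
Decompose g/2: h(3, tup(tup(zero, k, Y2), 3, k), k) = B,  Y2 = k.
Bind B := h(3, tup(tup(zero, k, Y2), 3, k), k); no other remaining equation mentions B.
Bind Y2 := k. Substituting into the earlier bindings gives N := tup(tup(zero, k, k), 3, k), M := tup(zero, k, k), X := k, B := h(3, tup(tup(zero, k, k), 3, k), k).
MGU = { N ↦ tup(tup(zero, k, k), 3, k), M ↦ tup(zero, k, k), X ↦ k, B ↦ h(3, tup(tup(zero, k, k), 3, k), k), Y2 ↦ k }, so N ↦ tup(tup(zero, k, k), 3, k).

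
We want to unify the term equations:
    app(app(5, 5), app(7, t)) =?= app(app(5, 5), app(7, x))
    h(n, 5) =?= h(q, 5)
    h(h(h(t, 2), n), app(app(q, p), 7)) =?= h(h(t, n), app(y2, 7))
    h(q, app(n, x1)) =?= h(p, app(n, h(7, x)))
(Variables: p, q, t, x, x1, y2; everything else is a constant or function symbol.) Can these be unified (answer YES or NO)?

NO

Decompose app/2: app(5, 5) =?= app(5, 5),  app(7, t) =?= app(7, x).
Delete trivial equation app(5, 5) =?= app(5, 5).
Decompose app/2: 7 =?= 7,  t =?= x.
Delete trivial equation 7 =?= 7.
Bind t := x; substituting into the one remaining equation that mentions t gives: h(h(h(x, 2), n), app(app(q, p), 7)) =?= h(h(x, n), app(y2, 7)).
Decompose h/2: n =?= q,  5 =?= 5.
Bind q := n; substituting into the 2 remaining equations that mention q gives: h(h(h(x, 2), n), app(app(n, p), 7)) =?= h(h(x, n), app(y2, 7)),  h(n, app(n, x1)) =?= h(p, app(n, h(7, x))).
Delete trivial equation 5 =?= 5.
Decompose h/2: h(h(x, 2), n) =?= h(x, n),  app(app(n, p), 7) =?= app(y2, 7).
Decompose h/2: h(x, 2) =?= x,  n =?= n.
Occurs check fails: x occurs in h(x, 2); the equation x =?= h(x, 2) has no finite solution.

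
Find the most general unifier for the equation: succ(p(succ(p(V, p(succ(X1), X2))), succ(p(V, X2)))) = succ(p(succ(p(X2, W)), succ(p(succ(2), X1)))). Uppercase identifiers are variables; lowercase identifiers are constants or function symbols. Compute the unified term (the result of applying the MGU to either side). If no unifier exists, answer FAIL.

Decompose succ/1: p(succ(p(V, p(succ(X1), X2))), succ(p(V, X2))) = p(succ(p(X2, W)), succ(p(succ(2), X1))).
Decompose p/2: succ(p(V, p(succ(X1), X2))) = succ(p(X2, W)),  succ(p(V, X2)) = succ(p(succ(2), X1)).
Decompose succ/1: p(V, p(succ(X1), X2)) = p(X2, W).
Decompose p/2: V = X2,  p(succ(X1), X2) = W.
Bind V := X2; substituting into the one remaining equation that mentions V gives: succ(p(X2, X2)) = succ(p(succ(2), X1)).
Bind W := p(succ(X1), X2); no other remaining equation mentions W.
Decompose succ/1: p(X2, X2) = p(succ(2), X1).
Decompose p/2: X2 = succ(2),  X2 = X1.
Bind X2 := succ(2); substituting into the remaining equation gives: succ(2) = X1. Substituting into the earlier bindings gives V := succ(2), W := p(succ(X1), succ(2)).
Bind X1 := succ(2). Substituting into the earlier binding gives W := p(succ(succ(2)), succ(2)).
Applying the MGU to either side gives succ(p(succ(p(succ(2), p(succ(succ(2)), succ(2)))), succ(p(succ(2), succ(2))))).

succ(p(succ(p(succ(2), p(succ(succ(2)), succ(2)))), succ(p(succ(2), succ(2)))))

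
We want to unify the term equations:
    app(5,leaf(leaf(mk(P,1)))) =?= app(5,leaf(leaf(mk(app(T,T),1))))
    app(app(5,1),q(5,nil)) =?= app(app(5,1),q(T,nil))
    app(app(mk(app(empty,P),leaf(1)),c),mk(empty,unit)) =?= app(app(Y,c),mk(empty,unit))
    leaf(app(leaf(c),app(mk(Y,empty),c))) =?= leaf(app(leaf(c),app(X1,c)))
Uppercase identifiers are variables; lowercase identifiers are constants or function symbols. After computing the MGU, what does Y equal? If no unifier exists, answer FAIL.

Decompose app/2: 5 =?= 5,  leaf(leaf(mk(P,1))) =?= leaf(leaf(mk(app(T,T),1))).
Delete trivial equation 5 =?= 5.
Decompose leaf/1: leaf(mk(P,1)) =?= leaf(mk(app(T,T),1)).
Decompose leaf/1: mk(P,1) =?= mk(app(T,T),1).
Decompose mk/2: P =?= app(T,T),  1 =?= 1.
Bind P := app(T,T); substituting into the one remaining equation that mentions P gives: app(app(mk(app(empty,app(T,T)),leaf(1)),c),mk(empty,unit)) =?= app(app(Y,c),mk(empty,unit)).
Delete trivial equation 1 =?= 1.
Decompose app/2: app(5,1) =?= app(5,1),  q(5,nil) =?= q(T,nil).
Delete trivial equation app(5,1) =?= app(5,1).
Decompose q/2: 5 =?= T,  nil =?= nil.
Bind T := 5; substituting into the one remaining equation that mentions T gives: app(app(mk(app(empty,app(5,5)),leaf(1)),c),mk(empty,unit)) =?= app(app(Y,c),mk(empty,unit)). Substituting into the earlier binding gives P := app(5,5).
Delete trivial equation nil =?= nil.
Decompose app/2: app(mk(app(empty,app(5,5)),leaf(1)),c) =?= app(Y,c),  mk(empty,unit) =?= mk(empty,unit).
Decompose app/2: mk(app(empty,app(5,5)),leaf(1)) =?= Y,  c =?= c.
Bind Y := mk(app(empty,app(5,5)),leaf(1)); substituting into the one remaining equation that mentions Y gives: leaf(app(leaf(c),app(mk(mk(app(empty,app(5,5)),leaf(1)),empty),c))) =?= leaf(app(leaf(c),app(X1,c))).
Delete trivial equation c =?= c.
Delete trivial equation mk(empty,unit) =?= mk(empty,unit).
Decompose leaf/1: app(leaf(c),app(mk(mk(app(empty,app(5,5)),leaf(1)),empty),c)) =?= app(leaf(c),app(X1,c)).
Decompose app/2: leaf(c) =?= leaf(c),  app(mk(mk(app(empty,app(5,5)),leaf(1)),empty),c) =?= app(X1,c).
Delete trivial equation leaf(c) =?= leaf(c).
Decompose app/2: mk(mk(app(empty,app(5,5)),leaf(1)),empty) =?= X1,  c =?= c.
Bind X1 := mk(mk(app(empty,app(5,5)),leaf(1)),empty); no other remaining equation mentions X1.
Delete trivial equation c =?= c.
MGU = { P ↦ app(5,5), T ↦ 5, Y ↦ mk(app(empty,app(5,5)),leaf(1)), X1 ↦ mk(mk(app(empty,app(5,5)),leaf(1)),empty) }, so Y ↦ mk(app(empty,app(5,5)),leaf(1)).

mk(app(empty,app(5,5)),leaf(1))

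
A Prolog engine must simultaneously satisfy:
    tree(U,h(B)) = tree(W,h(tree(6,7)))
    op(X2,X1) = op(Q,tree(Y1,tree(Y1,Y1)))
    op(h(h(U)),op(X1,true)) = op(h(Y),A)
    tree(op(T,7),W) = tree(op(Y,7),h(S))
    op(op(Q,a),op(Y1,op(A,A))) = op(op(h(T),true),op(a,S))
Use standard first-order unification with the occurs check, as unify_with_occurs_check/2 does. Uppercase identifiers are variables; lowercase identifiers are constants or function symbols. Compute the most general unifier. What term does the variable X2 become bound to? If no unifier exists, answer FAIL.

FAIL

Decompose tree/2: U = W,  h(B) = h(tree(6,7)).
Bind U := W; substituting into the one remaining equation that mentions U gives: op(h(h(W)),op(X1,true)) = op(h(Y),A).
Decompose h/1: B = tree(6,7).
Bind B := tree(6,7); no other remaining equation mentions B.
Decompose op/2: X2 = Q,  X1 = tree(Y1,tree(Y1,Y1)).
Bind X2 := Q; no other remaining equation mentions X2.
Bind X1 := tree(Y1,tree(Y1,Y1)); substituting into the one remaining equation that mentions X1 gives: op(h(h(W)),op(tree(Y1,tree(Y1,Y1)),true)) = op(h(Y),A).
Decompose op/2: h(h(W)) = h(Y),  op(tree(Y1,tree(Y1,Y1)),true) = A.
Decompose h/1: h(W) = Y.
Bind Y := h(W); substituting into the one remaining equation that mentions Y gives: tree(op(T,7),W) = tree(op(h(W),7),h(S)).
Bind A := op(tree(Y1,tree(Y1,Y1)),true); substituting into the one remaining equation that mentions A gives: op(op(Q,a),op(Y1,op(op(tree(Y1,tree(Y1,Y1)),true),op(tree(Y1,tree(Y1,Y1)),true)))) = op(op(h(T),true),op(a,S)).
Decompose tree/2: op(T,7) = op(h(W),7),  W = h(S).
Decompose op/2: T = h(W),  7 = 7.
Bind T := h(W); substituting into the one remaining equation that mentions T gives: op(op(Q,a),op(Y1,op(op(tree(Y1,tree(Y1,Y1)),true),op(tree(Y1,tree(Y1,Y1)),true)))) = op(op(h(h(W)),true),op(a,S)).
Delete trivial equation 7 = 7.
Bind W := h(S); substituting into the remaining equation gives: op(op(Q,a),op(Y1,op(op(tree(Y1,tree(Y1,Y1)),true),op(tree(Y1,tree(Y1,Y1)),true)))) = op(op(h(h(h(S))),true),op(a,S)). Substituting into the earlier bindings gives U := h(S), Y := h(h(S)), T := h(h(S)).
Decompose op/2: op(Q,a) = op(h(h(h(S))),true),  op(Y1,op(op(tree(Y1,tree(Y1,Y1)),true),op(tree(Y1,tree(Y1,Y1)),true))) = op(a,S).
Decompose op/2: Q = h(h(h(S))),  a = true.
Bind Q := h(h(h(S))); no other remaining equation mentions Q. Substituting into the earlier binding gives X2 := h(h(h(S))).
Clash: constants a and true differ; no unifier exists.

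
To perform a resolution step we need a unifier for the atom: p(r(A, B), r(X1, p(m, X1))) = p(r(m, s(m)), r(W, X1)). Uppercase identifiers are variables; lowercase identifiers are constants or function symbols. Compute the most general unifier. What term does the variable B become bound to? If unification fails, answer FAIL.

FAIL

Decompose p/2: r(A, B) = r(m, s(m)),  r(X1, p(m, X1)) = r(W, X1).
Decompose r/2: A = m,  B = s(m).
Bind A := m; no other remaining equation mentions A.
Bind B := s(m); no other remaining equation mentions B.
Decompose r/2: X1 = W,  p(m, X1) = X1.
Bind X1 := W; substituting into the remaining equation gives: p(m, W) = W.
Occurs check fails: W occurs in p(m, W); the equation W = p(m, W) has no finite solution.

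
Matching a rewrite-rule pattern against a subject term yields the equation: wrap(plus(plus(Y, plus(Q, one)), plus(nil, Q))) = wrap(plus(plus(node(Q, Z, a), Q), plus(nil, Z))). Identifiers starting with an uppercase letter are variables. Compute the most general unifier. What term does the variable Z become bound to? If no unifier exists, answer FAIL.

Decompose wrap/1: plus(plus(Y, plus(Q, one)), plus(nil, Q)) = plus(plus(node(Q, Z, a), Q), plus(nil, Z)).
Decompose plus/2: plus(Y, plus(Q, one)) = plus(node(Q, Z, a), Q),  plus(nil, Q) = plus(nil, Z).
Decompose plus/2: Y = node(Q, Z, a),  plus(Q, one) = Q.
Bind Y := node(Q, Z, a); no other remaining equation mentions Y.
Occurs check fails: Q occurs in plus(Q, one); the equation Q = plus(Q, one) has no finite solution.

FAIL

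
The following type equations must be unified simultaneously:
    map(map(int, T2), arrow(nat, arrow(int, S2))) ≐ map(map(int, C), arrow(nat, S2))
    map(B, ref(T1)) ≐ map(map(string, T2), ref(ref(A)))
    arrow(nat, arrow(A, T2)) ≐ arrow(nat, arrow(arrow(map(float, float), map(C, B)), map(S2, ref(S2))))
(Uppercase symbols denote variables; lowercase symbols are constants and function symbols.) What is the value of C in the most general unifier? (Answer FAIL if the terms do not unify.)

Decompose map/2: map(int, T2) ≐ map(int, C),  arrow(nat, arrow(int, S2)) ≐ arrow(nat, S2).
Decompose map/2: int ≐ int,  T2 ≐ C.
Delete trivial equation int ≐ int.
Bind T2 := C; substituting into the 2 remaining equations that mention T2 gives: map(B, ref(T1)) ≐ map(map(string, C), ref(ref(A))),  arrow(nat, arrow(A, C)) ≐ arrow(nat, arrow(arrow(map(float, float), map(C, B)), map(S2, ref(S2)))).
Decompose arrow/2: nat ≐ nat,  arrow(int, S2) ≐ S2.
Delete trivial equation nat ≐ nat.
Occurs check fails: S2 occurs in arrow(int, S2); the equation S2 ≐ arrow(int, S2) has no finite solution.

FAIL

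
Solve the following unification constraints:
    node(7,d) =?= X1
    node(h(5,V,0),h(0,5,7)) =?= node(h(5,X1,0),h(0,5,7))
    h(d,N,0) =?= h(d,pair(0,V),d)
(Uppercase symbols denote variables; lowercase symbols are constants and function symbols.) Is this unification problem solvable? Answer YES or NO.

Bind X1 := node(7,d); substituting into the one remaining equation that mentions X1 gives: node(h(5,V,0),h(0,5,7)) =?= node(h(5,node(7,d),0),h(0,5,7)).
Decompose node/2: h(5,V,0) =?= h(5,node(7,d),0),  h(0,5,7) =?= h(0,5,7).
Decompose h/3: 5 =?= 5,  V =?= node(7,d),  0 =?= 0.
Delete trivial equation 5 =?= 5.
Bind V := node(7,d); substituting into the one remaining equation that mentions V gives: h(d,N,0) =?= h(d,pair(0,node(7,d)),d).
Delete trivial equation 0 =?= 0.
Delete trivial equation h(0,5,7) =?= h(0,5,7).
Decompose h/3: d =?= d,  N =?= pair(0,node(7,d)),  0 =?= d.
Delete trivial equation d =?= d.
Bind N := pair(0,node(7,d)); no other remaining equation mentions N.
Clash: constants 0 and d differ; no unifier exists.

NO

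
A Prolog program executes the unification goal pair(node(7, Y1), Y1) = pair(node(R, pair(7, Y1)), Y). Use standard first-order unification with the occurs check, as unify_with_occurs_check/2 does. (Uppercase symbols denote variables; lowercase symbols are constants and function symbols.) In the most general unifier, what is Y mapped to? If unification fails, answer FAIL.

FAIL

Decompose pair/2: node(7, Y1) = node(R, pair(7, Y1)),  Y1 = Y.
Decompose node/2: 7 = R,  Y1 = pair(7, Y1).
Bind R := 7; no other remaining equation mentions R.
Occurs check fails: Y1 occurs in pair(7, Y1); the equation Y1 = pair(7, Y1) has no finite solution.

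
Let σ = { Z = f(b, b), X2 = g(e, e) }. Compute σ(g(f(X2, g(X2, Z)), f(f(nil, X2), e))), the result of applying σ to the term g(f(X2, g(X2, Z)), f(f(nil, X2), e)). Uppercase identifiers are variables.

g(f(g(e, e), g(g(e, e), f(b, b))), f(f(nil, g(e, e)), e))

Replace each occurrence of Z with f(b, b).
Replace each occurrence of X2 with g(e, e).
Result: g(f(g(e, e), g(g(e, e), f(b, b))), f(f(nil, g(e, e)), e)).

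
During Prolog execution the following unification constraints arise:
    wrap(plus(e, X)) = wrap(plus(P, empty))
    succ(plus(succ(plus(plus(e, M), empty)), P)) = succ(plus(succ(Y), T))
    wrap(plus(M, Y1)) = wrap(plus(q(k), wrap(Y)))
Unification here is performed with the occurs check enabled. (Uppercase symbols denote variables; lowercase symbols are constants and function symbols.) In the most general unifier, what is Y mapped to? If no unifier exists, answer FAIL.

Decompose wrap/1: plus(e, X) = plus(P, empty).
Decompose plus/2: e = P,  X = empty.
Bind P := e; substituting into the one remaining equation that mentions P gives: succ(plus(succ(plus(plus(e, M), empty)), e)) = succ(plus(succ(Y), T)).
Bind X := empty; no other remaining equation mentions X.
Decompose succ/1: plus(succ(plus(plus(e, M), empty)), e) = plus(succ(Y), T).
Decompose plus/2: succ(plus(plus(e, M), empty)) = succ(Y),  e = T.
Decompose succ/1: plus(plus(e, M), empty) = Y.
Bind Y := plus(plus(e, M), empty); substituting into the one remaining equation that mentions Y gives: wrap(plus(M, Y1)) = wrap(plus(q(k), wrap(plus(plus(e, M), empty)))).
Bind T := e; no other remaining equation mentions T.
Decompose wrap/1: plus(M, Y1) = plus(q(k), wrap(plus(plus(e, M), empty))).
Decompose plus/2: M = q(k),  Y1 = wrap(plus(plus(e, M), empty)).
Bind M := q(k); substituting into the remaining equation gives: Y1 = wrap(plus(plus(e, q(k)), empty)). Substituting into the earlier binding gives Y := plus(plus(e, q(k)), empty).
Bind Y1 := wrap(plus(plus(e, q(k)), empty)).
MGU = { P = e, X = empty, Y = plus(plus(e, q(k)), empty), T = e, M = q(k), Y1 = wrap(plus(plus(e, q(k)), empty)) }, so Y = plus(plus(e, q(k)), empty).

plus(plus(e, q(k)), empty)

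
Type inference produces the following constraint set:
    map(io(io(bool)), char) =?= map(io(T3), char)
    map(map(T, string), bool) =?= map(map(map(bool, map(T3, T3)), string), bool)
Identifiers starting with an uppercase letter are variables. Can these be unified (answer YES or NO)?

YES

Decompose map/2: io(io(bool)) =?= io(T3),  char =?= char.
Decompose io/1: io(bool) =?= T3.
Bind T3 := io(bool); substituting into the one remaining equation that mentions T3 gives: map(map(T, string), bool) =?= map(map(map(bool, map(io(bool), io(bool))), string), bool).
Delete trivial equation char =?= char.
Decompose map/2: map(T, string) =?= map(map(bool, map(io(bool), io(bool))), string),  bool =?= bool.
Decompose map/2: T =?= map(bool, map(io(bool), io(bool))),  string =?= string.
Bind T := map(bool, map(io(bool), io(bool))); no other remaining equation mentions T.
Delete trivial equation string =?= string.
Delete trivial equation bool =?= bool.
No equations remain and no clash or occurs-check failure arose, so a unifier exists.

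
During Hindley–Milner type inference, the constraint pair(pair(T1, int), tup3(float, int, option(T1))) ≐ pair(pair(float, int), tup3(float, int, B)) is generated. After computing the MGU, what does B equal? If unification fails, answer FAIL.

Decompose pair/2: pair(T1, int) ≐ pair(float, int),  tup3(float, int, option(T1)) ≐ tup3(float, int, B).
Decompose pair/2: T1 ≐ float,  int ≐ int.
Bind T1 := float; substituting into the one remaining equation that mentions T1 gives: tup3(float, int, option(float)) ≐ tup3(float, int, B).
Delete trivial equation int ≐ int.
Decompose tup3/3: float ≐ float,  int ≐ int,  option(float) ≐ B.
Delete trivial equation float ≐ float.
Delete trivial equation int ≐ int.
Bind B := option(float).
MGU = { T1 := float, B := option(float) }, so B := option(float).

option(float)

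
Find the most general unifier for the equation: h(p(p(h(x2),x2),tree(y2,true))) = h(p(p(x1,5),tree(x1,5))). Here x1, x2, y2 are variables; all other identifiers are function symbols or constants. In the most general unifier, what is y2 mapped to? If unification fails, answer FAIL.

FAIL

Decompose h/1: p(p(h(x2),x2),tree(y2,true)) = p(p(x1,5),tree(x1,5)).
Decompose p/2: p(h(x2),x2) = p(x1,5),  tree(y2,true) = tree(x1,5).
Decompose p/2: h(x2) = x1,  x2 = 5.
Bind x1 := h(x2); substituting into the one remaining equation that mentions x1 gives: tree(y2,true) = tree(h(x2),5).
Bind x2 := 5; substituting into the remaining equation gives: tree(y2,true) = tree(h(5),5). Substituting into the earlier binding gives x1 := h(5).
Decompose tree/2: y2 = h(5),  true = 5.
Bind y2 := h(5); no other remaining equation mentions y2.
Clash: constants true and 5 differ; no unifier exists.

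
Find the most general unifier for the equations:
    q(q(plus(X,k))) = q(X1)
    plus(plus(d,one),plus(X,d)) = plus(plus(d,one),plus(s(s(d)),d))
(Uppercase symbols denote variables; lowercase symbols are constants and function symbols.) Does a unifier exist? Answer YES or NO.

YES

Decompose q/1: q(plus(X,k)) = X1.
Bind X1 := q(plus(X,k)); no other remaining equation mentions X1.
Decompose plus/2: plus(d,one) = plus(d,one),  plus(X,d) = plus(s(s(d)),d).
Delete trivial equation plus(d,one) = plus(d,one).
Decompose plus/2: X = s(s(d)),  d = d.
Bind X := s(s(d)); no other remaining equation mentions X. Substituting into the earlier binding gives X1 := q(plus(s(s(d)),k)).
Delete trivial equation d = d.
No equations remain and no clash or occurs-check failure arose, so a unifier exists.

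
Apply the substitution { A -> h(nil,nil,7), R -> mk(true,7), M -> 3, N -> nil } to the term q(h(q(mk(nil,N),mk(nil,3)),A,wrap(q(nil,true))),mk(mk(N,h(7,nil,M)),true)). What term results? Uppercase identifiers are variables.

Replace each occurrence of A with h(nil,nil,7).
Replace each occurrence of M with 3.
Replace each occurrence of N with nil.
Result: q(h(q(mk(nil,nil),mk(nil,3)),h(nil,nil,7),wrap(q(nil,true))),mk(mk(nil,h(7,nil,3)),true)).

q(h(q(mk(nil,nil),mk(nil,3)),h(nil,nil,7),wrap(q(nil,true))),mk(mk(nil,h(7,nil,3)),true))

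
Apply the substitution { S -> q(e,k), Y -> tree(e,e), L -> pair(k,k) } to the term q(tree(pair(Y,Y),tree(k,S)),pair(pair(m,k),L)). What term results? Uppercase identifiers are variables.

Replace each occurrence of S with q(e,k).
Replace each occurrence of Y with tree(e,e).
Replace each occurrence of L with pair(k,k).
Result: q(tree(pair(tree(e,e),tree(e,e)),tree(k,q(e,k))),pair(pair(m,k),pair(k,k))).

q(tree(pair(tree(e,e),tree(e,e)),tree(k,q(e,k))),pair(pair(m,k),pair(k,k)))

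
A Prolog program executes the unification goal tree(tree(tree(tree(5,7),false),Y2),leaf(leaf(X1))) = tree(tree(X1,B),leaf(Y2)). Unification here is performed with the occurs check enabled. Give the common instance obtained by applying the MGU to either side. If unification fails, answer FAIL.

Decompose tree/2: tree(tree(tree(5,7),false),Y2) = tree(X1,B),  leaf(leaf(X1)) = leaf(Y2).
Decompose tree/2: tree(tree(5,7),false) = X1,  Y2 = B.
Bind X1 := tree(tree(5,7),false); substituting into the one remaining equation that mentions X1 gives: leaf(leaf(tree(tree(5,7),false))) = leaf(Y2).
Bind Y2 := B; substituting into the remaining equation gives: leaf(leaf(tree(tree(5,7),false))) = leaf(B).
Decompose leaf/1: leaf(tree(tree(5,7),false)) = B.
Bind B := leaf(tree(tree(5,7),false)). Substituting into the earlier binding gives Y2 := leaf(tree(tree(5,7),false)).
Applying the MGU to either side gives tree(tree(tree(tree(5,7),false),leaf(tree(tree(5,7),false))),leaf(leaf(tree(tree(5,7),false)))).

tree(tree(tree(tree(5,7),false),leaf(tree(tree(5,7),false))),leaf(leaf(tree(tree(5,7),false))))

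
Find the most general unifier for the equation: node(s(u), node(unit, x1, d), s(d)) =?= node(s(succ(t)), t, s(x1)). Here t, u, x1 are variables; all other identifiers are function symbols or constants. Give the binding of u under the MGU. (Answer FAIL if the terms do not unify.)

succ(node(unit, d, d))

Decompose node/3: s(u) =?= s(succ(t)),  node(unit, x1, d) =?= t,  s(d) =?= s(x1).
Decompose s/1: u =?= succ(t).
Bind u := succ(t); no other remaining equation mentions u.
Bind t := node(unit, x1, d); no other remaining equation mentions t. Substituting into the earlier binding gives u := succ(node(unit, x1, d)).
Decompose s/1: d =?= x1.
Bind x1 := d. Substituting into the earlier bindings gives u := succ(node(unit, d, d)), t := node(unit, d, d).
MGU = { u := succ(node(unit, d, d)), t := node(unit, d, d), x1 := d }, so u := succ(node(unit, d, d)).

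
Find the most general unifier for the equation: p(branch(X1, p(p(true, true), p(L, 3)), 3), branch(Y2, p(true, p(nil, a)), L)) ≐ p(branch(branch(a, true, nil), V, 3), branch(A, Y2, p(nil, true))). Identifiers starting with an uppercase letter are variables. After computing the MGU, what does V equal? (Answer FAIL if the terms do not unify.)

Decompose p/2: branch(X1, p(p(true, true), p(L, 3)), 3) ≐ branch(branch(a, true, nil), V, 3),  branch(Y2, p(true, p(nil, a)), L) ≐ branch(A, Y2, p(nil, true)).
Decompose branch/3: X1 ≐ branch(a, true, nil),  p(p(true, true), p(L, 3)) ≐ V,  3 ≐ 3.
Bind X1 := branch(a, true, nil); no other remaining equation mentions X1.
Bind V := p(p(true, true), p(L, 3)); no other remaining equation mentions V.
Delete trivial equation 3 ≐ 3.
Decompose branch/3: Y2 ≐ A,  p(true, p(nil, a)) ≐ Y2,  L ≐ p(nil, true).
Bind Y2 := A; substituting into the one remaining equation that mentions Y2 gives: p(true, p(nil, a)) ≐ A.
Bind A := p(true, p(nil, a)); no other remaining equation mentions A. Substituting into the earlier binding gives Y2 := p(true, p(nil, a)).
Bind L := p(nil, true). Substituting into the earlier binding gives V := p(p(true, true), p(p(nil, true), 3)).
MGU = { X1 ↦ branch(a, true, nil), V ↦ p(p(true, true), p(p(nil, true), 3)), Y2 ↦ p(true, p(nil, a)), A ↦ p(true, p(nil, a)), L ↦ p(nil, true) }, so V ↦ p(p(true, true), p(p(nil, true), 3)).

p(p(true, true), p(p(nil, true), 3))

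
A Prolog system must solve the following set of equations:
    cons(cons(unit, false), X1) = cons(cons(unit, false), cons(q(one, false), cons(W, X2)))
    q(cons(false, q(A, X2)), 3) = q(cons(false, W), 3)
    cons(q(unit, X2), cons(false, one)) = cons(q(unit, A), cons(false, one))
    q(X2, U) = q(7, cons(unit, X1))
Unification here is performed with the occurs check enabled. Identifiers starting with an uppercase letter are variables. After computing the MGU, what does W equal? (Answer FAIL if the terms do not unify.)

q(7, 7)

Decompose cons/2: cons(unit, false) = cons(unit, false),  X1 = cons(q(one, false), cons(W, X2)).
Delete trivial equation cons(unit, false) = cons(unit, false).
Bind X1 := cons(q(one, false), cons(W, X2)); substituting into the one remaining equation that mentions X1 gives: q(X2, U) = q(7, cons(unit, cons(q(one, false), cons(W, X2)))).
Decompose q/2: cons(false, q(A, X2)) = cons(false, W),  3 = 3.
Decompose cons/2: false = false,  q(A, X2) = W.
Delete trivial equation false = false.
Bind W := q(A, X2); substituting into the one remaining equation that mentions W gives: q(X2, U) = q(7, cons(unit, cons(q(one, false), cons(q(A, X2), X2)))). Substituting into the earlier binding gives X1 := cons(q(one, false), cons(q(A, X2), X2)).
Delete trivial equation 3 = 3.
Decompose cons/2: q(unit, X2) = q(unit, A),  cons(false, one) = cons(false, one).
Decompose q/2: unit = unit,  X2 = A.
Delete trivial equation unit = unit.
Bind X2 := A; substituting into the one remaining equation that mentions X2 gives: q(A, U) = q(7, cons(unit, cons(q(one, false), cons(q(A, A), A)))). Substituting into the earlier bindings gives X1 := cons(q(one, false), cons(q(A, A), A)), W := q(A, A).
Delete trivial equation cons(false, one) = cons(false, one).
Decompose q/2: A = 7,  U = cons(unit, cons(q(one, false), cons(q(A, A), A))).
Bind A := 7; substituting into the remaining equation gives: U = cons(unit, cons(q(one, false), cons(q(7, 7), 7))). Substituting into the earlier bindings gives X1 := cons(q(one, false), cons(q(7, 7), 7)), W := q(7, 7), X2 := 7.
Bind U := cons(unit, cons(q(one, false), cons(q(7, 7), 7))).
MGU = { X1 -> cons(q(one, false), cons(q(7, 7), 7)), W -> q(7, 7), X2 -> 7, A -> 7, U -> cons(unit, cons(q(one, false), cons(q(7, 7), 7))) }, so W -> q(7, 7).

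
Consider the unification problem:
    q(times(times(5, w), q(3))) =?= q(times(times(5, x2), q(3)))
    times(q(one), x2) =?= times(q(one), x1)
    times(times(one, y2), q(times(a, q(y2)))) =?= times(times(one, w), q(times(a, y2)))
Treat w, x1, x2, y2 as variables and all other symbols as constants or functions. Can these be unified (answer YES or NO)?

NO

Decompose q/1: times(times(5, w), q(3)) =?= times(times(5, x2), q(3)).
Decompose times/2: times(5, w) =?= times(5, x2),  q(3) =?= q(3).
Decompose times/2: 5 =?= 5,  w =?= x2.
Delete trivial equation 5 =?= 5.
Bind w := x2; substituting into the one remaining equation that mentions w gives: times(times(one, y2), q(times(a, q(y2)))) =?= times(times(one, x2), q(times(a, y2))).
Delete trivial equation q(3) =?= q(3).
Decompose times/2: q(one) =?= q(one),  x2 =?= x1.
Delete trivial equation q(one) =?= q(one).
Bind x2 := x1; substituting into the remaining equation gives: times(times(one, y2), q(times(a, q(y2)))) =?= times(times(one, x1), q(times(a, y2))). Substituting into the earlier binding gives w := x1.
Decompose times/2: times(one, y2) =?= times(one, x1),  q(times(a, q(y2))) =?= q(times(a, y2)).
Decompose times/2: one =?= one,  y2 =?= x1.
Delete trivial equation one =?= one.
Bind y2 := x1; substituting into the remaining equation gives: q(times(a, q(x1))) =?= q(times(a, x1)).
Decompose q/1: times(a, q(x1)) =?= times(a, x1).
Decompose times/2: a =?= a,  q(x1) =?= x1.
Delete trivial equation a =?= a.
Occurs check fails: x1 occurs in q(x1); the equation x1 =?= q(x1) has no finite solution.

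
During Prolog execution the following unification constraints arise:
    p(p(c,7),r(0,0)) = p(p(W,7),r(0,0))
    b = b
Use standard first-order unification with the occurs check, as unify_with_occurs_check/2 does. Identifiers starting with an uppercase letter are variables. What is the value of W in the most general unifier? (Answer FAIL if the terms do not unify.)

Decompose p/2: p(c,7) = p(W,7),  r(0,0) = r(0,0).
Decompose p/2: c = W,  7 = 7.
Bind W := c; no other remaining equation mentions W.
Delete trivial equation 7 = 7.
Delete trivial equation r(0,0) = r(0,0).
Delete trivial equation b = b.
MGU = { W = c }, so W = c.

c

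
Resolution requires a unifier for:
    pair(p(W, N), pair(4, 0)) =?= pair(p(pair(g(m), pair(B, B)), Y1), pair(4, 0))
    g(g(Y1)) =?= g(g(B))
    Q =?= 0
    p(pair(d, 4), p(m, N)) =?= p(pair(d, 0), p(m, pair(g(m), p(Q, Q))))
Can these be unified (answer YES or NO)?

NO

Decompose pair/2: p(W, N) =?= p(pair(g(m), pair(B, B)), Y1),  pair(4, 0) =?= pair(4, 0).
Decompose p/2: W =?= pair(g(m), pair(B, B)),  N =?= Y1.
Bind W := pair(g(m), pair(B, B)); no other remaining equation mentions W.
Bind N := Y1; substituting into the one remaining equation that mentions N gives: p(pair(d, 4), p(m, Y1)) =?= p(pair(d, 0), p(m, pair(g(m), p(Q, Q)))).
Delete trivial equation pair(4, 0) =?= pair(4, 0).
Decompose g/1: g(Y1) =?= g(B).
Decompose g/1: Y1 =?= B.
Bind Y1 := B; substituting into the one remaining equation that mentions Y1 gives: p(pair(d, 4), p(m, B)) =?= p(pair(d, 0), p(m, pair(g(m), p(Q, Q)))). Substituting into the earlier binding gives N := B.
Bind Q := 0; substituting into the remaining equation gives: p(pair(d, 4), p(m, B)) =?= p(pair(d, 0), p(m, pair(g(m), p(0, 0)))).
Decompose p/2: pair(d, 4) =?= pair(d, 0),  p(m, B) =?= p(m, pair(g(m), p(0, 0))).
Decompose pair/2: d =?= d,  4 =?= 0.
Delete trivial equation d =?= d.
Clash: constants 4 and 0 differ; no unifier exists.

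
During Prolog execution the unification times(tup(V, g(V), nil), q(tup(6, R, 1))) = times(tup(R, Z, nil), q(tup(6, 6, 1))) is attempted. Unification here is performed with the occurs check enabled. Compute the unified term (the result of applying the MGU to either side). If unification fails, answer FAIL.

times(tup(6, g(6), nil), q(tup(6, 6, 1)))

Decompose times/2: tup(V, g(V), nil) = tup(R, Z, nil),  q(tup(6, R, 1)) = q(tup(6, 6, 1)).
Decompose tup/3: V = R,  g(V) = Z,  nil = nil.
Bind V := R; substituting into the one remaining equation that mentions V gives: g(R) = Z.
Bind Z := g(R); no other remaining equation mentions Z.
Delete trivial equation nil = nil.
Decompose q/1: tup(6, R, 1) = tup(6, 6, 1).
Decompose tup/3: 6 = 6,  R = 6,  1 = 1.
Delete trivial equation 6 = 6.
Bind R := 6; no other remaining equation mentions R. Substituting into the earlier bindings gives V := 6, Z := g(6).
Delete trivial equation 1 = 1.
Applying the MGU to either side gives times(tup(6, g(6), nil), q(tup(6, 6, 1))).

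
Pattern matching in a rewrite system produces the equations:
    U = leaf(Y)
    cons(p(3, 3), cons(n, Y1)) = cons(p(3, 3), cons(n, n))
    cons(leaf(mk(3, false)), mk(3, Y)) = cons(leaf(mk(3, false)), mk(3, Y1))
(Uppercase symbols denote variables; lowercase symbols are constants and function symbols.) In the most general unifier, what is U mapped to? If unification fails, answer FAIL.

Bind U := leaf(Y); no other remaining equation mentions U.
Decompose cons/2: p(3, 3) = p(3, 3),  cons(n, Y1) = cons(n, n).
Delete trivial equation p(3, 3) = p(3, 3).
Decompose cons/2: n = n,  Y1 = n.
Delete trivial equation n = n.
Bind Y1 := n; substituting into the remaining equation gives: cons(leaf(mk(3, false)), mk(3, Y)) = cons(leaf(mk(3, false)), mk(3, n)).
Decompose cons/2: leaf(mk(3, false)) = leaf(mk(3, false)),  mk(3, Y) = mk(3, n).
Delete trivial equation leaf(mk(3, false)) = leaf(mk(3, false)).
Decompose mk/2: 3 = 3,  Y = n.
Delete trivial equation 3 = 3.
Bind Y := n. Substituting into the earlier binding gives U := leaf(n).
MGU = { U := leaf(n), Y1 := n, Y := n }, so U := leaf(n).

leaf(n)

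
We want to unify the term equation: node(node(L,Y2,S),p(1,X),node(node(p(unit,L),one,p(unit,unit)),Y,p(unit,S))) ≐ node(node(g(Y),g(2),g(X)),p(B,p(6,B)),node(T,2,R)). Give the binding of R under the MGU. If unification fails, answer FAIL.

p(unit,g(p(6,1)))

Decompose node/3: node(L,Y2,S) ≐ node(g(Y),g(2),g(X)),  p(1,X) ≐ p(B,p(6,B)),  node(node(p(unit,L),one,p(unit,unit)),Y,p(unit,S)) ≐ node(T,2,R).
Decompose node/3: L ≐ g(Y),  Y2 ≐ g(2),  S ≐ g(X).
Bind L := g(Y); substituting into the one remaining equation that mentions L gives: node(node(p(unit,g(Y)),one,p(unit,unit)),Y,p(unit,S)) ≐ node(T,2,R).
Bind Y2 := g(2); no other remaining equation mentions Y2.
Bind S := g(X); substituting into the one remaining equation that mentions S gives: node(node(p(unit,g(Y)),one,p(unit,unit)),Y,p(unit,g(X))) ≐ node(T,2,R).
Decompose p/2: 1 ≐ B,  X ≐ p(6,B).
Bind B := 1; substituting into the one remaining equation that mentions B gives: X ≐ p(6,1).
Bind X := p(6,1); substituting into the remaining equation gives: node(node(p(unit,g(Y)),one,p(unit,unit)),Y,p(unit,g(p(6,1)))) ≐ node(T,2,R). Substituting into the earlier binding gives S := g(p(6,1)).
Decompose node/3: node(p(unit,g(Y)),one,p(unit,unit)) ≐ T,  Y ≐ 2,  p(unit,g(p(6,1))) ≐ R.
Bind T := node(p(unit,g(Y)),one,p(unit,unit)); no other remaining equation mentions T.
Bind Y := 2; no other remaining equation mentions Y. Substituting into the earlier bindings gives L := g(2), T := node(p(unit,g(2)),one,p(unit,unit)).
Bind R := p(unit,g(p(6,1))).
MGU = { L := g(2), Y2 := g(2), S := g(p(6,1)), B := 1, X := p(6,1), T := node(p(unit,g(2)),one,p(unit,unit)), Y := 2, R := p(unit,g(p(6,1))) }, so R := p(unit,g(p(6,1))).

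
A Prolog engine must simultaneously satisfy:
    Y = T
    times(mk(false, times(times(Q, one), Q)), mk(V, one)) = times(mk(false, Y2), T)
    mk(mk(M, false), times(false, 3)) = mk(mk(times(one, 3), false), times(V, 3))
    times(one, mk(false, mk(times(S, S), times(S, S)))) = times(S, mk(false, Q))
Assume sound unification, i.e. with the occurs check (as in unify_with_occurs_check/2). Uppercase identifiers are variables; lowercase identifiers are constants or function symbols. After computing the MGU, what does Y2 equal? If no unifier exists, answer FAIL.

times(times(mk(times(one, one), times(one, one)), one), mk(times(one, one), times(one, one)))

Bind Y := T; no other remaining equation mentions Y.
Decompose times/2: mk(false, times(times(Q, one), Q)) = mk(false, Y2),  mk(V, one) = T.
Decompose mk/2: false = false,  times(times(Q, one), Q) = Y2.
Delete trivial equation false = false.
Bind Y2 := times(times(Q, one), Q); no other remaining equation mentions Y2.
Bind T := mk(V, one); no other remaining equation mentions T. Substituting into the earlier binding gives Y := mk(V, one).
Decompose mk/2: mk(M, false) = mk(times(one, 3), false),  times(false, 3) = times(V, 3).
Decompose mk/2: M = times(one, 3),  false = false.
Bind M := times(one, 3); no other remaining equation mentions M.
Delete trivial equation false = false.
Decompose times/2: false = V,  3 = 3.
Bind V := false; no other remaining equation mentions V. Substituting into the earlier bindings gives Y := mk(false, one), T := mk(false, one).
Delete trivial equation 3 = 3.
Decompose times/2: one = S,  mk(false, mk(times(S, S), times(S, S))) = mk(false, Q).
Bind S := one; substituting into the remaining equation gives: mk(false, mk(times(one, one), times(one, one))) = mk(false, Q).
Decompose mk/2: false = false,  mk(times(one, one), times(one, one)) = Q.
Delete trivial equation false = false.
Bind Q := mk(times(one, one), times(one, one)). Substituting into the earlier binding gives Y2 := times(times(mk(times(one, one), times(one, one)), one), mk(times(one, one), times(one, one))).
MGU = { Y ↦ mk(false, one), Y2 ↦ times(times(mk(times(one, one), times(one, one)), one), mk(times(one, one), times(one, one))), T ↦ mk(false, one), M ↦ times(one, 3), V ↦ false, S ↦ one, Q ↦ mk(times(one, one), times(one, one)) }, so Y2 ↦ times(times(mk(times(one, one), times(one, one)), one), mk(times(one, one), times(one, one))).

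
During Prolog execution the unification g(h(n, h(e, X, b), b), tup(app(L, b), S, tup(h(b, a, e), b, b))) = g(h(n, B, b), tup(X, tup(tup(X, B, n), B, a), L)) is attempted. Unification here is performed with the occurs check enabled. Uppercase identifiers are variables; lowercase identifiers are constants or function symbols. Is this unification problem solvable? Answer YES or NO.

YES

Decompose g/2: h(n, h(e, X, b), b) = h(n, B, b),  tup(app(L, b), S, tup(h(b, a, e), b, b)) = tup(X, tup(tup(X, B, n), B, a), L).
Decompose h/3: n = n,  h(e, X, b) = B,  b = b.
Delete trivial equation n = n.
Bind B := h(e, X, b); substituting into the one remaining equation that mentions B gives: tup(app(L, b), S, tup(h(b, a, e), b, b)) = tup(X, tup(tup(X, h(e, X, b), n), h(e, X, b), a), L).
Delete trivial equation b = b.
Decompose tup/3: app(L, b) = X,  S = tup(tup(X, h(e, X, b), n), h(e, X, b), a),  tup(h(b, a, e), b, b) = L.
Bind X := app(L, b); substituting into the one remaining equation that mentions X gives: S = tup(tup(app(L, b), h(e, app(L, b), b), n), h(e, app(L, b), b), a). Substituting into the earlier binding gives B := h(e, app(L, b), b).
Bind S := tup(tup(app(L, b), h(e, app(L, b), b), n), h(e, app(L, b), b), a); no other remaining equation mentions S.
Bind L := tup(h(b, a, e), b, b). Substituting into the earlier bindings gives B := h(e, app(tup(h(b, a, e), b, b), b), b), X := app(tup(h(b, a, e), b, b), b), S := tup(tup(app(tup(h(b, a, e), b, b), b), h(e, app(tup(h(b, a, e), b, b), b), b), n), h(e, app(tup(h(b, a, e), b, b), b), b), a).
No equations remain and no clash or occurs-check failure arose, so a unifier exists.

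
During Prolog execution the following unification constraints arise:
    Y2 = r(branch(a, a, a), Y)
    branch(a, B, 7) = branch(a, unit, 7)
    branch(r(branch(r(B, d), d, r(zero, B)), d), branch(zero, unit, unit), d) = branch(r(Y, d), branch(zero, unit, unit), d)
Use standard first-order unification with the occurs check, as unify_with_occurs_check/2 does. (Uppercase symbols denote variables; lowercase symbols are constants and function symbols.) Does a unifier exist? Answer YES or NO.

YES

Bind Y2 := r(branch(a, a, a), Y); no other remaining equation mentions Y2.
Decompose branch/3: a = a,  B = unit,  7 = 7.
Delete trivial equation a = a.
Bind B := unit; substituting into the one remaining equation that mentions B gives: branch(r(branch(r(unit, d), d, r(zero, unit)), d), branch(zero, unit, unit), d) = branch(r(Y, d), branch(zero, unit, unit), d).
Delete trivial equation 7 = 7.
Decompose branch/3: r(branch(r(unit, d), d, r(zero, unit)), d) = r(Y, d),  branch(zero, unit, unit) = branch(zero, unit, unit),  d = d.
Decompose r/2: branch(r(unit, d), d, r(zero, unit)) = Y,  d = d.
Bind Y := branch(r(unit, d), d, r(zero, unit)); no other remaining equation mentions Y. Substituting into the earlier binding gives Y2 := r(branch(a, a, a), branch(r(unit, d), d, r(zero, unit))).
Delete trivial equation d = d.
Delete trivial equation branch(zero, unit, unit) = branch(zero, unit, unit).
Delete trivial equation d = d.
No equations remain and no clash or occurs-check failure arose, so a unifier exists.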